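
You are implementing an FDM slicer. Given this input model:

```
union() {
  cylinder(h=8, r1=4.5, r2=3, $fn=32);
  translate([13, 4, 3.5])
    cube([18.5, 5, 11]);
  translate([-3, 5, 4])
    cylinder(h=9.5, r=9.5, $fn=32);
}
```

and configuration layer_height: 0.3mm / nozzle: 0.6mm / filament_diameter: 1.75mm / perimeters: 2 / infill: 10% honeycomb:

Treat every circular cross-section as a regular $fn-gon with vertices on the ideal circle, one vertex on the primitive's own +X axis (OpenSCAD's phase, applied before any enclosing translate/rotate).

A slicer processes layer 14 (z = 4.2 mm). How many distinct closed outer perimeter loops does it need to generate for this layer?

2

At z = 4.2 mm: the cone: at t=0.525 of its height the radius interpolates to r₁+(r₂−r₁)t = 3.712, giving a regular 32-gon of that circumradius; the cube at (13, 4) (footprint 18.5×5) is included at this height; the cylinder at (-3, 5): section is a regular 32-gon, circumradius r=9.5; Combining (union): the regions partially overlap (shared area 42.95 mm²), so overlapping operands fuse into one piece — 2 connected regions. The result has 2 disconnected regions.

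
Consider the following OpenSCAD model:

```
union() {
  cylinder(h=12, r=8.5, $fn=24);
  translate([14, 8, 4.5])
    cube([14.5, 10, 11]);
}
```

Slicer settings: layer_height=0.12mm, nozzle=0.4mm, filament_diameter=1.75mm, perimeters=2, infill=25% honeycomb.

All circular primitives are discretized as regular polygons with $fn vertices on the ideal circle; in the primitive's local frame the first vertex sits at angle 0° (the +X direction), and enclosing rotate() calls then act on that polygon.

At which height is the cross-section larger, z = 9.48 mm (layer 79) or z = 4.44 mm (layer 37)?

Layer 79 (z = 9.48): the cylinder: section is a regular 24-gon, circumradius r=8.5 (area = (24/2)·8.500²·sin(360°/24) = 224.40 mm²); the cube at (14, 8) is present — its section is the full 14.5×10 rectangle (area 145.00 mm²); Merging all regions: the 2 present regions are separate (no shared area or edge), so areas and boundary lengths simply add and each stays a separate island — area = 369.40 mm². So its area = 369.40 mm². Layer 37 (z = 4.44): the r=8.5 cylinder gives a regular 24-gon of circumradius 8.5 (constant along its height) (area = (24/2)·8.500²·sin(360°/24) = 224.40 mm²); the cube at (14, 8) does not reach this height (z outside [4.5, 15.5]); Taking the union: only the r=8.5 cylinder is present, so the union is just that shape — area = 224.40 mm². So its area = 224.40 mm². Layer 79 is larger (369.40 vs 224.40 mm²).

layer 79 (z = 9.48 mm)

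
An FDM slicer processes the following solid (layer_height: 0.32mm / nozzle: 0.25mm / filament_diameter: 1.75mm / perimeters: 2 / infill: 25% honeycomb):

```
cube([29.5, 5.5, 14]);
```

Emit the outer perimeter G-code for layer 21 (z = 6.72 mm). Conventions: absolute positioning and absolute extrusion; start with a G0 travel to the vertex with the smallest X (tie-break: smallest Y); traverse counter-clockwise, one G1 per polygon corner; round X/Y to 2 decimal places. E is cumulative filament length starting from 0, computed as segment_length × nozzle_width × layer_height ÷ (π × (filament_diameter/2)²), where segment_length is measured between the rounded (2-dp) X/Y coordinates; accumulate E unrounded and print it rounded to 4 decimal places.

G0 X0.00 Y0.00 Z6.72
G1 X29.50 Y0.00 E0.9812
G1 X29.50 Y5.50 E1.1641
G1 X0.00 Y5.50 E2.1453
G1 X0.00 Y0.00 E2.3282

At z = 6.72 mm: the 29.5×5.5 cube contributes its full rectangle. The outline is a single polygon with 4 vertices. Extrusion per mm of travel: 0.25 × 0.32 / (π × 0.875²) = 0.033260. Accumulating E over each segment gives final E = 2.3282.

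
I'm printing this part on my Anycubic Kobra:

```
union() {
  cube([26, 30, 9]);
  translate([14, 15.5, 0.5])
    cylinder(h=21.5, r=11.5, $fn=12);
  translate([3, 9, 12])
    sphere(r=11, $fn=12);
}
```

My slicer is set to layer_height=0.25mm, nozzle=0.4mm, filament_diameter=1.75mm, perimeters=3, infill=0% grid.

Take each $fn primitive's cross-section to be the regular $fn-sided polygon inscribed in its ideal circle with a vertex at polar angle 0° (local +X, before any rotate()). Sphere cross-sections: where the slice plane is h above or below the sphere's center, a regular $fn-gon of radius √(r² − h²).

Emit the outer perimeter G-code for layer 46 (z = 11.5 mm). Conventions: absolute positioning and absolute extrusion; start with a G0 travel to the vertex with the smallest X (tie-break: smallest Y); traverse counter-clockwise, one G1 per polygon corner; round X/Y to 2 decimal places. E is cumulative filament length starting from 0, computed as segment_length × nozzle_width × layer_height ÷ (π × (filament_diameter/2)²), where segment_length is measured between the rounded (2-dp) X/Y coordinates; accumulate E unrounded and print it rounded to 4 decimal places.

At z = 11.5 mm: the cube does not reach this height (z outside [0, 9]); the r=11.5 cylinder at (14, 15.5) contributes a regular 12-gon of circumradius 11.5; the sphere at (3, 9): section is a regular 12-gon, circumradius = √(r²−h²) = √(11²−0.5²) = 10.989; Taking the union: the regions partially overlap (shared area 114.68 mm²), so overlapping operands fuse into one piece — 1 connected region. The outline is a single polygon with 20 vertices. Extrusion per mm of travel: 0.4 × 0.25 / (π × 0.875²) = 0.041575. Accumulating E over each segment gives final E = 4.0526.

G0 X-7.99 Y9.00 Z11.50
G1 X-6.52 Y3.51 E0.2363
G1 X-2.49 Y-0.52 E0.4732
G1 X3.00 Y-1.99 E0.7095
G1 X8.49 Y-0.52 E0.9458
G1 X12.52 Y3.51 E1.1828
G1 X12.74 Y4.34 E1.2185
G1 X14.00 Y4.00 E1.2727
G1 X19.75 Y5.54 E1.5202
G1 X23.96 Y9.75 E1.7677
G1 X25.50 Y15.50 E2.0152
G1 X23.96 Y21.25 E2.2627
G1 X19.75 Y25.46 E2.5102
G1 X14.00 Y27.00 E2.7577
G1 X8.25 Y25.46 E3.0052
G1 X4.04 Y21.25 E3.2527
G1 X3.66 Y19.81 E3.3146
G1 X3.00 Y19.99 E3.3431
G1 X-2.49 Y18.52 E3.5794
G1 X-6.52 Y14.49 E3.8163
G1 X-7.99 Y9.00 E4.0526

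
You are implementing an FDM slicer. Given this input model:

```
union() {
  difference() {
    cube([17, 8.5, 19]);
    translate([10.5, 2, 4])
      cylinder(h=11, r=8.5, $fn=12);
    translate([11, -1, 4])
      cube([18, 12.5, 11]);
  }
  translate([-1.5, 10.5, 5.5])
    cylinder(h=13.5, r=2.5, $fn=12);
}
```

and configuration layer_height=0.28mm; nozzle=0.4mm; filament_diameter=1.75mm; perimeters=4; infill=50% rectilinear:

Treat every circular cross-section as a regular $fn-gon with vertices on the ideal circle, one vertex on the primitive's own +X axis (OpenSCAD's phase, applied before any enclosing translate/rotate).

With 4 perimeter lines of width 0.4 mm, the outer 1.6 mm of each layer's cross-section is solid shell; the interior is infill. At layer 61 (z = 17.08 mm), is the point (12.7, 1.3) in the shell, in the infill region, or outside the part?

At z = 17.08 mm: the 17×8.5 cube contributes its full rectangle; the cylinder at (10.5, 2) is not intersected at this z (z outside [4, 15]); the cube at (11, -1) is not intersected at this z (z outside [4, 15]); Subtracting the remaining from the first: none of the subtracted shapes is present at this height, so the 17×8.5 cube is unchanged — 1 connected region; the r=2.5 cylinder at (-1.5, 10.5) contributes a regular 12-gon of circumradius 2.5; Combining (union): the 2 present regions are separate (no shared area or edge), so areas and boundary lengths simply add and each stays a separate island — 2 connected regions. Overall, the cross-section has 2 separate islands. The nearest boundary edge runs (17.00, 0.00)→(0.00, 0.00); distance from the point to it = 1.30 mm. (Shell/infill is judged within the island containing the point — the largest one.) The point is inside the cross-section, 1.30 mm from the nearest boundary — within the 1.6 mm shell band (4 × 0.4).

shell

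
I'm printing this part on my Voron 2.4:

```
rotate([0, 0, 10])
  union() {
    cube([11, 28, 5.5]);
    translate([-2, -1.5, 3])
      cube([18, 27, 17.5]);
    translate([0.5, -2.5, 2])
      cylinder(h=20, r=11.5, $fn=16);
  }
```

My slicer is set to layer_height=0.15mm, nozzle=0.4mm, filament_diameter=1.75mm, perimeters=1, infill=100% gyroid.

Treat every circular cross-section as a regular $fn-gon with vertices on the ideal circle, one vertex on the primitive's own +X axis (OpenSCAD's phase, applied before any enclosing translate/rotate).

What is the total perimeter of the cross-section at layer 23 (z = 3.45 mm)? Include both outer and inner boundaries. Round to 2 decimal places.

123.51 mm

At z = 3.45 mm: the cube is present — its section is the full 11×28 rectangle (perimeter 78.00 mm); the cube at (-2, -1.5) is present — its section is the full 18×27 rectangle (perimeter 90.00 mm); the r=11.5 cylinder at (0.5, -2.5) gives a regular 16-gon of circumradius 11.5 (constant along its height) (perimeter = 2·16·11.500·sin(180°/16) = 71.79 mm); Taking the union: the regions partially overlap (shared area 395.95 mm²), so the edge portions inside another operand are dropped and the merged outline is re-measured after clipping — boundary = 123.51 mm; (rotated 10° about Z; rotation is an isometry so areas/perimeters/island counts are preserved). Overall, the cross-section is a single solid region. Total boundary length (outer) = 123.51 mm.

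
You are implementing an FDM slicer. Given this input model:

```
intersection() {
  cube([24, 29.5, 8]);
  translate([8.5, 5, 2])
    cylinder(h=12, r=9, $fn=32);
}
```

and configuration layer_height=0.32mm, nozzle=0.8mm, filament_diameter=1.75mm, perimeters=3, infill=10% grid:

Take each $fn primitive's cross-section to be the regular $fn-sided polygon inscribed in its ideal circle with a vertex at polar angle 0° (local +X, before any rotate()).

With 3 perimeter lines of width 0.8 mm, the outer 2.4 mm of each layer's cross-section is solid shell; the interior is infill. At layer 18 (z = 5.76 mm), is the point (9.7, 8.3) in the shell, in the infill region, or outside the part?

infill

At z = 5.76 mm: the 24×29.5 cube contributes its full rectangle; the cylinder at (8.5, 5): section is a regular 32-gon, circumradius r=9; After intersecting: the r=9 cylinder at (8.5, 5) partially overlaps the 24×29.5 cube; clipping to the common part keeps 209.44 mm² — 1 connected region. Overall, the cross-section is a single solid region. The nearest boundary edge runs (10.26, 13.83)→(11.94, 13.31); distance from the point to it = 5.45 mm. The point is inside the cross-section and 5.45 mm from the nearest boundary — more than the 2.4 mm shell width (3 × 0.8), so it's in the infill interior.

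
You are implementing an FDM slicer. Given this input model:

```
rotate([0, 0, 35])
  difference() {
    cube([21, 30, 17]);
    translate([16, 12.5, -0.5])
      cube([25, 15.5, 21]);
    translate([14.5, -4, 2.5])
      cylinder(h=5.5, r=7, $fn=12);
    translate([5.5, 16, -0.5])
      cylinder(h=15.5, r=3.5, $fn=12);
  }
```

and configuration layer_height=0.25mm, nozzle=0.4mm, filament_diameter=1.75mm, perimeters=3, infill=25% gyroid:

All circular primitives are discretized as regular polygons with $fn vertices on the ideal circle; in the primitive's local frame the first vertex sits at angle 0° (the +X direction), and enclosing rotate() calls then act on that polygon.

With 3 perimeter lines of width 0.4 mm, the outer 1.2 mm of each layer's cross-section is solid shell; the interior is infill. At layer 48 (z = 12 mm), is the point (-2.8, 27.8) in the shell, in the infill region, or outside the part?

At z = 12 mm: the cube (footprint 21×30) is included at this height; the 25×15.5 cube at (16, 12.5) contributes its full rectangle; the cylinder at (14.5, -4) is absent (z outside [2.5, 8]); the r=3.5 cylinder at (5.5, 16) gives a regular 12-gon of circumradius 3.5 (constant along its height); Subtracting the remaining from the first: starting from the 21×30 cube, the 25×15.5 cube at (16, 12.5) partially overlaps it — only the 77.50 mm² overlap (of its 387.50 mm²) is removed, clipping the outline; the r=3.5 cylinder at (5.5, 16) lies wholly inside it (removes its full 36.75 mm² and its 21.74 mm outline becomes a hole wall) — 1 connected region with 1 hole; (whole slice rotated 35° about Z — lengths, areas and connectivity unchanged). Overall, the cross-section is one region with 1 hole. Undo the 35° rotation: the query point maps to (13.652, 24.378) in the un-rotated model frame. The nearest boundary edge runs (16.00, 28.00)→(16.00, 12.50); distance from the point to it = 2.35 mm. The point is inside the cross-section and 2.35 mm from the nearest boundary — more than the 1.2 mm shell width (3 × 0.4), so it's in the infill interior.

infill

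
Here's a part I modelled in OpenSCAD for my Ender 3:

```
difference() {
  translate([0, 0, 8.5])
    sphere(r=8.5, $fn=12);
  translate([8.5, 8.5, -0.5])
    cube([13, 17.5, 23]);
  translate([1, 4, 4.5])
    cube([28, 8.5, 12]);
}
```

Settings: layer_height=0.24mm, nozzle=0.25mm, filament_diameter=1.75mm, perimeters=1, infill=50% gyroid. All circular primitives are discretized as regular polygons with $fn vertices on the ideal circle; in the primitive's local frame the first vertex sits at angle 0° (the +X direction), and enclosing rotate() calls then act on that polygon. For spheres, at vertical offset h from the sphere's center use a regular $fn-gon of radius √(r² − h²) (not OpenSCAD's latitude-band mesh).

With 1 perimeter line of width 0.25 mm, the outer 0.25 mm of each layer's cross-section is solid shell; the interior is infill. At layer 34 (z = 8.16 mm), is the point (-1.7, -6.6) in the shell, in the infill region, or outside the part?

At z = 8.16 mm: the r=8.5 sphere slices to a regular 12-gon of circumradius 8.493 (√(r²−h²) with h=0.34 from center); the cube at (8.5, 8.5) (footprint 13×17.5) is included at this height; the cube at (1, 4) is present — its section is the full 28×8.5 rectangle; After the difference (first − rest): starting from the r=8.5 sphere, the 13×17.5 cube at (8.5, 8.5) misses the remaining region (no effect); the 28×8.5 cube at (1, 4) partially overlaps it — only the 17.91 mm² overlap (of its 238.00 mm²) is removed, clipping the outline — 1 connected region. Overall, the cross-section is a single solid region. The nearest boundary edge runs (-0.00, -8.49)→(-4.25, -7.36); distance from the point to it = 1.39 mm. The point is inside the cross-section and 1.39 mm from the nearest boundary — more than the 0.25 mm shell width (1 × 0.25), so it's in the infill interior.

infill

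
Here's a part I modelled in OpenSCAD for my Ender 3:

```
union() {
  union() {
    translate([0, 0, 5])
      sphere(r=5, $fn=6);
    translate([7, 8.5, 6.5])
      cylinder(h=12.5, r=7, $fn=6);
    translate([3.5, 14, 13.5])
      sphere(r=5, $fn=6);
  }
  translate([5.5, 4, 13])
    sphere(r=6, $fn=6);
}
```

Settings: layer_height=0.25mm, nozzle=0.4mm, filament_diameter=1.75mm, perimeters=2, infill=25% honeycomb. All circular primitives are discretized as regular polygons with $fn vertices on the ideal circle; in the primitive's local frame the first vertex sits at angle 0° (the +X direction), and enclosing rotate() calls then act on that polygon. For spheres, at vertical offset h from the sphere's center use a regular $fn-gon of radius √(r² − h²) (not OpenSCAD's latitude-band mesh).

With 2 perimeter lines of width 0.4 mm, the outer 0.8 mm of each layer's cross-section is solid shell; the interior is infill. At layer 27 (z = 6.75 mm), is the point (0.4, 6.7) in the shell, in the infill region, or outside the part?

outside

At z = 6.75 mm: the sphere: section is a regular 6-gon, circumradius = √(r²−h²) = √(5²−1.75²) = 4.684; the r=7 cylinder at (7, 8.5) contributes a regular 6-gon of circumradius 7; the sphere at (3.5, 14) does not reach this height (|z−center|=6.750 > r=5); Taking the union: the 2 present regions are separate (no shared area or edge), so areas and boundary lengths simply add and each stays a separate island — 2 connected regions; the sphere at (5.5, 4) is not intersected at this z (|z−center|=6.250 > r=6); Taking the union: only that combined region is present, so the union is just that shape — 2 connected regions. Overall, the cross-section has 2 separate islands. The nearest boundary edge runs (3.50, 2.44)→(0.00, 8.50); distance from the point to it = 0.55 mm. The point is not inside any of the regions above, so it lies outside the cross-section (0.55 mm from the nearest boundary).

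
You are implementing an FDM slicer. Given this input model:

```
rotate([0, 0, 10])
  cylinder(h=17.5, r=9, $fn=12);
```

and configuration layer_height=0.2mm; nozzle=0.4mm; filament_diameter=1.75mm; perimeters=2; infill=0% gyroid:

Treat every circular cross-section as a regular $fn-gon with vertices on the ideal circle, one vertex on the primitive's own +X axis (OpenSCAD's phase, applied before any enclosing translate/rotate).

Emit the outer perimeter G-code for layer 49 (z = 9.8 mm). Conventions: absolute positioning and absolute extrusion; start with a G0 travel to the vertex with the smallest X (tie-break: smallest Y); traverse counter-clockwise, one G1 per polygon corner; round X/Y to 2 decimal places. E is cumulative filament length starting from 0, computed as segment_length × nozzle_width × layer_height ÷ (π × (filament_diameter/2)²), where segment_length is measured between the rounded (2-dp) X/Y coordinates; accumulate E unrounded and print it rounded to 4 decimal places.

G0 X-8.86 Y-1.56 Z9.80
G1 X-6.89 Y-5.79 E0.1552
G1 X-3.08 Y-8.46 E0.3099
G1 X1.56 Y-8.86 E0.4648
G1 X5.79 Y-6.89 E0.6200
G1 X8.46 Y-3.08 E0.7748
G1 X8.86 Y1.56 E0.9297
G1 X6.89 Y5.79 E1.0849
G1 X3.08 Y8.46 E1.2396
G1 X-1.56 Y8.86 E1.3945
G1 X-5.79 Y6.89 E1.5497
G1 X-8.46 Y3.08 E1.7045
G1 X-8.86 Y-1.56 E1.8594

At z = 9.8 mm: the r=9 cylinder gives a regular 12-gon of circumradius 9 (constant along its height); (whole slice rotated 10° about Z — lengths, areas and connectivity unchanged). The outline is a single polygon with 12 vertices. Extrusion per mm of travel: 0.4 × 0.2 / (π × 0.875²) = 0.033260. Accumulating E over each segment gives final E = 1.8594.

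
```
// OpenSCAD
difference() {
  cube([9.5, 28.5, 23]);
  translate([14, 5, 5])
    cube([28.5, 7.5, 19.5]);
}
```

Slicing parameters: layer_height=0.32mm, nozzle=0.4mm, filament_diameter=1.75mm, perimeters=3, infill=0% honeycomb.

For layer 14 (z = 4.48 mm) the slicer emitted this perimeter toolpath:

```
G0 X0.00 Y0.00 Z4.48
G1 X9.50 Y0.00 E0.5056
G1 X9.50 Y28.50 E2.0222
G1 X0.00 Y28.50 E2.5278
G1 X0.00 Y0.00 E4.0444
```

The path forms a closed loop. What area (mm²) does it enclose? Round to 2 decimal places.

270.75 mm²

Apply the shoelace formula to the sequence of (X, Y) vertices; enclosed area = 270.75 mm².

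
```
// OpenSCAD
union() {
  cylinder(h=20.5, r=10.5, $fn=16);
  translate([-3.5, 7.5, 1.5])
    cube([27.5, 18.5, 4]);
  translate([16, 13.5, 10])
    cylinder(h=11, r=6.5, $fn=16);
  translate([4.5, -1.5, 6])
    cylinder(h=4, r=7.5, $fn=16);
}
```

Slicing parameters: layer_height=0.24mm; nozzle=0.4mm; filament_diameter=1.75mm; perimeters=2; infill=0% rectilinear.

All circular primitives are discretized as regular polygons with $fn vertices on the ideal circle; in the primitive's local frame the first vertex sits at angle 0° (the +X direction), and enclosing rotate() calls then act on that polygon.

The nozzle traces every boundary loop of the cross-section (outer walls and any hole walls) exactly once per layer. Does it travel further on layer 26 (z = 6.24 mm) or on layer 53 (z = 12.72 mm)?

layer 53 (z = 12.72 mm)

Layer 26 (z = 6.24): the r=10.5 cylinder gives a regular 16-gon of circumradius 10.5 (constant along its height) (perimeter = 2·16·10.500·sin(180°/16) = 65.55 mm); the cube at (-3.5, 7.5) is not intersected at this z (z outside [1.5, 5.5]); the cylinder at (16, 13.5) is not intersected at this z (z outside [10, 21]); the cylinder at (4.5, -1.5): section is a regular 16-gon, circumradius r=7.5 (perimeter = 2·16·7.500·sin(180°/16) = 46.82 mm); Merging all regions: the regions partially overlap (shared area 153.99 mm²), so the edge portions inside another operand are dropped and the merged outline is re-measured after clipping — boundary = 67.70 mm. So its perimeter = 67.70 mm. Layer 53 (z = 12.72): the cylinder: section is a regular 16-gon, circumradius r=10.5 (perimeter = 2·16·10.500·sin(180°/16) = 65.55 mm); the cube at (-3.5, 7.5) is absent (z outside [1.5, 5.5]); the r=6.5 cylinder at (16, 13.5) contributes a regular 16-gon of circumradius 6.5 (perimeter = 2·16·6.500·sin(180°/16) = 40.58 mm); the cylinder at (4.5, -1.5) does not reach this height (z outside [6, 10]); Combining (union): the 2 present regions are separate (no shared area or edge), so areas and boundary lengths simply add and each stays a separate island — boundary = 106.13 mm. So its perimeter = 106.13 mm. Layer 53 is larger (106.13 vs 67.70 mm).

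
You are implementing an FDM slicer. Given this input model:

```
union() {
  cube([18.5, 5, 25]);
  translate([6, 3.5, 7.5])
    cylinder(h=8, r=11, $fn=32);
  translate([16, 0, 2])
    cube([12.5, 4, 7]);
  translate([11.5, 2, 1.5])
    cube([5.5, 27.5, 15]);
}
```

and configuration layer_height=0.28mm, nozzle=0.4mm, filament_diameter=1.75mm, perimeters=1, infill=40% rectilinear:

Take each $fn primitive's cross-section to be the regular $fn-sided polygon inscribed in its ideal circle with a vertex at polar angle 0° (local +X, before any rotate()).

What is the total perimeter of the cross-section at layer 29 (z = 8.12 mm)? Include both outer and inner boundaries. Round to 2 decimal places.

At z = 8.12 mm: the cube (footprint 18.5×5) is included at this height (perimeter 47.00 mm); the r=11 cylinder at (6, 3.5) gives a regular 32-gon of circumradius 11 (constant along its height) (perimeter = 2·32·11.000·sin(180°/32) = 69.00 mm); the cube at (16, 0) (footprint 12.5×4) is included at this height (perimeter 33.00 mm); the cube at (11.5, 2) (footprint 5.5×27.5) is included at this height (perimeter 66.00 mm); Combining (union): the regions partially overlap (shared area 139.22 mm²), so the edge portions inside another operand are dropped and the merged outline is re-measured after clipping — boundary = 129.11 mm. Overall, the cross-section is a single solid region. Total boundary length (outer) = 129.11 mm.

129.11 mm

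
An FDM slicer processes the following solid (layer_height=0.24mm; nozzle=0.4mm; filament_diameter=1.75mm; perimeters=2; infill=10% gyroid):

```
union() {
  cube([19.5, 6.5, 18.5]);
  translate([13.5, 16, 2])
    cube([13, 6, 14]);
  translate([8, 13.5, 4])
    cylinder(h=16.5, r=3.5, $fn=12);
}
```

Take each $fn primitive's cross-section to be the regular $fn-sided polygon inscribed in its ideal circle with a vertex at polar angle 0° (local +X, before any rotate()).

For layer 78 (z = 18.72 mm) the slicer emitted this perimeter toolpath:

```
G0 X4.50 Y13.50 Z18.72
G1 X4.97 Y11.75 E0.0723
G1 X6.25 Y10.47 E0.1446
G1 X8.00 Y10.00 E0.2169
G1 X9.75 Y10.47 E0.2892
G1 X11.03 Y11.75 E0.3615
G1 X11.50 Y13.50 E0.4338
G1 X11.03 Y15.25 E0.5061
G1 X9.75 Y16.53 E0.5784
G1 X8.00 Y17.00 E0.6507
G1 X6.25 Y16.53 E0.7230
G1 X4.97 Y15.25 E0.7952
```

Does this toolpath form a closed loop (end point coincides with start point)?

Start point (G0): (4.50, 13.50). End point (last G1): the path does not return to the start — open.

no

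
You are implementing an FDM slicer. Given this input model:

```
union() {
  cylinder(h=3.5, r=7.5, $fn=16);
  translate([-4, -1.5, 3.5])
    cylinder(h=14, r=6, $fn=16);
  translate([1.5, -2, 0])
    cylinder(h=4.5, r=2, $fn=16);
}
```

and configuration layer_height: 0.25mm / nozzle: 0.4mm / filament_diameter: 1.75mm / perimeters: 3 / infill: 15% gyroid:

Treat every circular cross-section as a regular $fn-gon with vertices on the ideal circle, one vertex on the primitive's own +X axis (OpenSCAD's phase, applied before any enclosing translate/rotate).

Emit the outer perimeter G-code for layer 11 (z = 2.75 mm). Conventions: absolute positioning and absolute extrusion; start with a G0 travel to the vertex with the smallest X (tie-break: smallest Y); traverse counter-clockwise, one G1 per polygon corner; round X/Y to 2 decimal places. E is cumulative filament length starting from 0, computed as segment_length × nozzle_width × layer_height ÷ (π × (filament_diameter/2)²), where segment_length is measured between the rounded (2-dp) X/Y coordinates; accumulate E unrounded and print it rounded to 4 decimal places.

G0 X-7.50 Y0.00 Z2.75
G1 X-6.93 Y-2.87 E0.1217
G1 X-5.30 Y-5.30 E0.2433
G1 X-2.87 Y-6.93 E0.3650
G1 X0.00 Y-7.50 E0.4866
G1 X2.87 Y-6.93 E0.6083
G1 X5.30 Y-5.30 E0.7299
G1 X6.93 Y-2.87 E0.8516
G1 X7.50 Y0.00 E0.9732
G1 X6.93 Y2.87 E1.0949
G1 X5.30 Y5.30 E1.2165
G1 X2.87 Y6.93 E1.3382
G1 X0.00 Y7.50 E1.4598
G1 X-2.87 Y6.93 E1.5815
G1 X-5.30 Y5.30 E1.7031
G1 X-6.93 Y2.87 E1.8248
G1 X-7.50 Y0.00 E1.9464

At z = 2.75 mm: the cylinder: section is a regular 16-gon, circumradius r=7.5; the cylinder at (-4, -1.5) is not intersected at this z (z outside [3.5, 17.5]); the r=2 cylinder at (1.5, -2) gives a regular 16-gon of circumradius 2 (constant along its height); Combining (union): the r=2 cylinder at (1.5, -2) lies entirely inside the r=7.5 cylinder, so the union is just the r=7.5 cylinder — 1 connected region. The outline is a single polygon with 16 vertices. Extrusion per mm of travel: 0.4 × 0.25 / (π × 0.875²) = 0.041575. Accumulating E over each segment gives final E = 1.9464.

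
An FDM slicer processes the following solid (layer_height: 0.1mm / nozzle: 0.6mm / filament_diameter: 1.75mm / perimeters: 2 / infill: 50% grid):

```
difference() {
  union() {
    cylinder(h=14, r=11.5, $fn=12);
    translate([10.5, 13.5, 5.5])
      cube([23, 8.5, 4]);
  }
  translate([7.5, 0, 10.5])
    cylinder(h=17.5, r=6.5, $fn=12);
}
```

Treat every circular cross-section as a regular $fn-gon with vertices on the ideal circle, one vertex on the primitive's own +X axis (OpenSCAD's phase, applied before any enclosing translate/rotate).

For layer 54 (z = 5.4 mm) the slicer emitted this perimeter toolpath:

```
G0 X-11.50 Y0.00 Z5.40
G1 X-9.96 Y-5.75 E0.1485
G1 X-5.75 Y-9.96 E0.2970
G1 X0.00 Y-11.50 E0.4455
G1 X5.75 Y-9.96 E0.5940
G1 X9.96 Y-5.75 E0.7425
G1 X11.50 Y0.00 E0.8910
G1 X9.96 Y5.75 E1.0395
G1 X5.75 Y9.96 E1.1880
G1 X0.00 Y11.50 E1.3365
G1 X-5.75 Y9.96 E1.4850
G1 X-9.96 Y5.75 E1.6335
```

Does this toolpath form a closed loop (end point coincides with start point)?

Start point (G0): (-11.50, 0.00). End point (last G1): the path does not return to the start — open.

no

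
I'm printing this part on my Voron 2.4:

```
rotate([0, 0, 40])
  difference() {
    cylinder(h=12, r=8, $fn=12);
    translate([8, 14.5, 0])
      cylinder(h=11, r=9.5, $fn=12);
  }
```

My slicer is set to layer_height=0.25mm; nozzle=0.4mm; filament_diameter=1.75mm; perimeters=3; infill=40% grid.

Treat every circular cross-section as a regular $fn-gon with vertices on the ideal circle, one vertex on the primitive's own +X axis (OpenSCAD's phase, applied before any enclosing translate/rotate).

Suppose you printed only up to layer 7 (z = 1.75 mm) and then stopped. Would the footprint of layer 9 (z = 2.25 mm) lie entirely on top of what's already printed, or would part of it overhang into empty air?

entirely on top

Compare the two slices. At z = 1.75: the r=8 cylinder contributes a regular 12-gon of circumradius 8 (area = (12/2)·8.000²·sin(360°/12) = 192.00 mm²); the r=9.5 cylinder at (8, 14.5) contributes a regular 12-gon of circumradius 9.5 (area = (12/2)·9.500²·sin(360°/12) = 270.75 mm²); Taking the first minus the rest: starting from the r=8 cylinder (192.00 mm²), the r=9.5 cylinder at (8, 14.5) partially overlaps it — only the 1.64 mm² overlap (of its 270.75 mm²) is removed, clipping the outline — area = 190.36 mm²; (whole slice rotated 40° about Z — lengths, areas and connectivity unchanged). At z = 2.25: the r=8 cylinder contributes a regular 12-gon of circumradius 8 (area = (12/2)·8.000²·sin(360°/12) = 192.00 mm²); the cylinder at (8, 14.5): section is a regular 12-gon, circumradius r=9.5 (area = (12/2)·9.500²·sin(360°/12) = 270.75 mm²); Subtracting the remaining from the first: starting from the r=8 cylinder (192.00 mm²), the r=9.5 cylinder at (8, 14.5) partially overlaps it — only the 1.64 mm² overlap (of its 270.75 mm²) is removed, clipping the outline — area = 190.36 mm²; (rotated 40° about Z; rotation is an isometry so areas/perimeters/island counts are preserved). Checking containment: the cross-section at z = 2.25 is a subset of the cross-section at z = 1.75.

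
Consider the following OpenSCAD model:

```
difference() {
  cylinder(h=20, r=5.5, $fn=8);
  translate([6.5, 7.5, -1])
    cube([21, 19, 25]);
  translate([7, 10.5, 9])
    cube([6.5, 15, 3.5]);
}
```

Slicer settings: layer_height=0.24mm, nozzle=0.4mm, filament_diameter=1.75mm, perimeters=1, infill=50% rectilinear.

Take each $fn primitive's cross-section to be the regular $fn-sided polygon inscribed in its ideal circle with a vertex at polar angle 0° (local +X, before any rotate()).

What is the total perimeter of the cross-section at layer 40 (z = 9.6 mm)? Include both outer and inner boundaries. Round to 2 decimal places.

At z = 9.6 mm: the cylinder: section is a regular 8-gon, circumradius r=5.5 (perimeter = 2·8·5.500·sin(180°/8) = 33.68 mm); the cube at (6.5, 7.5) is present — its section is the full 21×19 rectangle (perimeter 80.00 mm); the 6.5×15 cube at (7, 10.5) contributes its full rectangle (perimeter 43.00 mm); Taking the first minus the rest: starting from the r=5.5 cylinder, the 21×19 cube at (6.5, 7.5) misses the remaining region (no effect); the 6.5×15 cube at (7, 10.5) misses the remaining region (no effect) — boundary = 33.68 mm. Overall, the cross-section is a single solid region. Total boundary length (outer) = 33.68 mm.

33.68 mm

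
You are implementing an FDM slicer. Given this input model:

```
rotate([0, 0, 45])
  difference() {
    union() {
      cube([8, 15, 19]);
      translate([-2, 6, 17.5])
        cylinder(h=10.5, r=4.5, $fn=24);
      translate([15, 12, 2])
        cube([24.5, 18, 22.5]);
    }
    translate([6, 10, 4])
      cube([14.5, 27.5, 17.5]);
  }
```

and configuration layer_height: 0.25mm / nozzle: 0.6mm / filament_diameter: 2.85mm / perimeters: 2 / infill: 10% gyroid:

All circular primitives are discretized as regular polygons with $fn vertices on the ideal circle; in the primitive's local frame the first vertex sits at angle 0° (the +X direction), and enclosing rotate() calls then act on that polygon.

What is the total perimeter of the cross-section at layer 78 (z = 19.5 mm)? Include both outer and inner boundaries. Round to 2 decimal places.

At z = 19.5 mm: the cube is not intersected at this z (z outside [0, 19]); the cylinder at (-2, 6): section is a regular 24-gon, circumradius r=4.5 (perimeter = 2·24·4.500·sin(180°/24) = 28.19 mm); the cube at (15, 12) is present — its section is the full 24.5×18 rectangle (perimeter 85.00 mm); Combining (union): the 2 present regions are separate (no shared area or edge), so areas and boundary lengths simply add and each stays a separate island — boundary = 113.19 mm; the cube at (6, 10) (footprint 14.5×27.5) is included at this height (perimeter 84.00 mm); After the difference (first − rest): starting from that combined region, the 14.5×27.5 cube at (6, 10) partially overlaps it — only the 99.00 mm² overlap (of its 398.75 mm²) is removed, clipping the outline — boundary = 102.19 mm; (whole slice rotated 45° about Z — lengths, areas and connectivity unchanged). Overall, the cross-section has 2 separate islands. Total boundary length (outer) = 102.19 mm.

102.19 mm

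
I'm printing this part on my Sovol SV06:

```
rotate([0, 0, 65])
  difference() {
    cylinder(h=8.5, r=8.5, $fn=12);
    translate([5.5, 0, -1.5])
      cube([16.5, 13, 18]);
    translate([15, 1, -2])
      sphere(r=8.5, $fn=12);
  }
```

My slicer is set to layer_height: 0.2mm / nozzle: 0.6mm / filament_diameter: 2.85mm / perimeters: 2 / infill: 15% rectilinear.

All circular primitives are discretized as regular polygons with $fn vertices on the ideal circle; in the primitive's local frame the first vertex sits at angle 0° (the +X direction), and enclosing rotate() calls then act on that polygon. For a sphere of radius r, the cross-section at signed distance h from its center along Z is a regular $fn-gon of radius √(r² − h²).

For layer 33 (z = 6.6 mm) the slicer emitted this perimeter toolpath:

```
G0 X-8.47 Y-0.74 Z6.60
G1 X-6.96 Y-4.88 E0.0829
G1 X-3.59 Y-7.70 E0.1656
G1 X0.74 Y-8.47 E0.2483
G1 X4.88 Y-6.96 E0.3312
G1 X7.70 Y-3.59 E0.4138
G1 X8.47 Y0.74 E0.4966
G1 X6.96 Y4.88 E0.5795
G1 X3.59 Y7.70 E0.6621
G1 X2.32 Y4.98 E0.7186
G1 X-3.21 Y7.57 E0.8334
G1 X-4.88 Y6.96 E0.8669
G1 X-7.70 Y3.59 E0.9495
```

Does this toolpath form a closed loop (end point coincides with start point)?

no

Start point (G0): (-8.47, -0.74). End point (last G1): the path does not return to the start — open.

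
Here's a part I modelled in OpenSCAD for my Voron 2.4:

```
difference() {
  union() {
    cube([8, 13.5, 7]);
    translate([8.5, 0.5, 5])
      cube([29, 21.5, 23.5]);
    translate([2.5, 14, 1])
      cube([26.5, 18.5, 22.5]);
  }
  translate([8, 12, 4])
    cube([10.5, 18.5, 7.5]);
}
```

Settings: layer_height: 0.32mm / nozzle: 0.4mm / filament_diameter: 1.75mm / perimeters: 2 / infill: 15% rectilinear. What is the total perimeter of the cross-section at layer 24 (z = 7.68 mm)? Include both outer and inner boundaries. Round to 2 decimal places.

At z = 7.68 mm: the cube is absent (z outside [0, 7]); the cube at (8.5, 0.5) is present — its section is the full 29×21.5 rectangle (perimeter 101.00 mm); the cube at (2.5, 14) (footprint 26.5×18.5) is included at this height (perimeter 90.00 mm); Taking the union: the regions partially overlap (shared area 164.00 mm²), so the edge portions inside another operand are dropped and the merged outline is re-measured after clipping — boundary = 134.00 mm; the 10.5×18.5 cube at (8, 12) contributes its full rectangle (perimeter 58.00 mm); After the difference (first − rest): starting from the result so far, the 10.5×18.5 cube at (8, 12) partially overlaps it — only the 193.25 mm² overlap (of its 194.25 mm²) is removed, clipping the outline — boundary = 187.00 mm. Overall, the cross-section is a single solid region. Total boundary length (outer) = 187.00 mm.

187.00 mm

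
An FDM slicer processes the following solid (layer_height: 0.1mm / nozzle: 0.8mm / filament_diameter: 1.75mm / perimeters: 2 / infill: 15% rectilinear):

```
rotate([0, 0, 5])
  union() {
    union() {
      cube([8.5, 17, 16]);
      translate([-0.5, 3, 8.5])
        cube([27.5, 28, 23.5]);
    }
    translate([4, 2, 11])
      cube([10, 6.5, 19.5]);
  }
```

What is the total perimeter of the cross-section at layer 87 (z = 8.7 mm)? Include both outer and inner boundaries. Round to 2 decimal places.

117.00 mm

At z = 8.7 mm: the 8.5×17 cube contributes its full rectangle (perimeter 51.00 mm); the cube at (-0.5, 3) is present — its section is the full 27.5×28 rectangle (perimeter 111.00 mm); Taking the union: the regions partially overlap (shared area 119.00 mm²), so the edge portions inside another operand are dropped and the merged outline is re-measured after clipping — boundary = 117.00 mm; the cube at (4, 2) is not intersected at this z (z outside [11, 30.5]); Combining (union): only that combined region is present, so the union is just that shape — boundary = 117.00 mm; (whole slice rotated 5° about Z — lengths, areas and connectivity unchanged). Overall, the cross-section is a single solid region. Total boundary length (outer) = 117.00 mm.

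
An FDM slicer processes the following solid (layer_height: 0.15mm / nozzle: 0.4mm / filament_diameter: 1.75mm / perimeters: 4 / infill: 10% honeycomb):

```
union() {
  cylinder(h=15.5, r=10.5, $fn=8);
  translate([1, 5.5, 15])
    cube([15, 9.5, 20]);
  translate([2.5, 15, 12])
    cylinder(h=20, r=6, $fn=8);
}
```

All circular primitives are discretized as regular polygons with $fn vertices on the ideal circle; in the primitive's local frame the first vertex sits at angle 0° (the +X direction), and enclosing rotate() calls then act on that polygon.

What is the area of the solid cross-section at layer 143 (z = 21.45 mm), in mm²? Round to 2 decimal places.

210.33 mm²

At z = 21.45 mm: the cylinder is absent (z outside [0, 15.5]); the cube at (1, 5.5) (footprint 15×9.5) is included at this height (area 142.50 mm²); the r=6 cylinder at (2.5, 15) contributes a regular 8-gon of circumradius 6 (area = (8/2)·6.000²·sin(360°/8) = 101.82 mm²); Merging all regions: the regions partially overlap — summed areas 244.32 mm² minus the doubly-counted overlap 33.99 mm² gives 210.33 mm² — area = 210.33 mm². Overall, the cross-section is a single solid region. Net area = 210.33 mm².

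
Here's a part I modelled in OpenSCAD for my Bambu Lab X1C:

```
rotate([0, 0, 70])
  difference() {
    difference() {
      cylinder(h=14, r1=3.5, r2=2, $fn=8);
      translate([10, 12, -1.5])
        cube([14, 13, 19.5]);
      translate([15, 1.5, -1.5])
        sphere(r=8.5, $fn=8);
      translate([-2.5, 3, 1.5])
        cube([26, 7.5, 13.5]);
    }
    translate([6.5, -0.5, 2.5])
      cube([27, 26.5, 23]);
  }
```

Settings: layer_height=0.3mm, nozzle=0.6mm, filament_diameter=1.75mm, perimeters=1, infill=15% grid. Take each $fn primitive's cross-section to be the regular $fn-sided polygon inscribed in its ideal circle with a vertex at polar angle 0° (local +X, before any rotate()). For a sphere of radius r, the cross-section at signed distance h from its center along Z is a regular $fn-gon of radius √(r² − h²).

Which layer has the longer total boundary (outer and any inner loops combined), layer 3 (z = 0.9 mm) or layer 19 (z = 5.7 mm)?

layer 3 (z = 0.9 mm)

Layer 3 (z = 0.9): the cone contributes a regular 8-gon of circumradius 3.404 (interpolated between r1=3.5 and r2=2 at t=0.064) (perimeter = 2·8·3.404·sin(180°/8) = 20.84 mm); the cube at (10, 12) (footprint 14×13) is included at this height (perimeter 54.00 mm); the r=8.5 sphere at (15, 1.5) contributes a regular 8-gon of circumradius √(8.5²−2.4²) = 8.154 (perimeter = 2·8·8.154·sin(180°/8) = 49.93 mm); the cube at (-2.5, 3) is absent (z outside [1.5, 15]); Taking the first minus the rest: starting from the cone, the 14×13 cube at (10, 12) misses the remaining region (no effect); the r=8.5 sphere at (15, 1.5) misses the remaining region (no effect) — boundary = 20.84 mm; the cube at (6.5, -0.5) does not reach this height (z outside [2.5, 25.5]); After the difference (first − rest): none of the subtracted shapes is present at this height, so that combined region is unchanged — boundary = 20.84 mm; (whole slice rotated 70° about Z — lengths, areas and connectivity unchanged). So its perimeter = 20.84 mm. Layer 19 (z = 5.7): the cone: at t=0.407 of its height the radius interpolates to r₁+(r₂−r₁)t = 2.889, giving a regular 8-gon of that circumradius (perimeter = 2·8·2.889·sin(180°/8) = 17.69 mm); the cube at (10, 12) (footprint 14×13) is included at this height (perimeter 54.00 mm); the r=8.5 sphere at (15, 1.5) slices to a regular 8-gon of circumradius 4.518 (√(r²−h²) with h=7.2 from center) (perimeter = 2·8·4.518·sin(180°/8) = 27.66 mm); the cube at (-2.5, 3) (footprint 26×7.5) is included at this height (perimeter 67.00 mm); Subtracting the remaining from the first: starting from the cone, the 14×13 cube at (10, 12) misses the remaining region (no effect); the r=8.5 sphere at (15, 1.5) misses the remaining region (no effect); the 26×7.5 cube at (-2.5, 3) misses the remaining region (no effect) — boundary = 17.69 mm; the 27×26.5 cube at (6.5, -0.5) contributes its full rectangle (perimeter 107.00 mm); Subtracting the remaining from the first: starting from that combined region, the 27×26.5 cube at (6.5, -0.5) misses the remaining region (no effect) — boundary = 17.69 mm; (rotated 70° about Z; rotation is an isometry so areas/perimeters/island counts are preserved). So its perimeter = 17.69 mm. Layer 3 is larger (20.84 vs 17.69 mm).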